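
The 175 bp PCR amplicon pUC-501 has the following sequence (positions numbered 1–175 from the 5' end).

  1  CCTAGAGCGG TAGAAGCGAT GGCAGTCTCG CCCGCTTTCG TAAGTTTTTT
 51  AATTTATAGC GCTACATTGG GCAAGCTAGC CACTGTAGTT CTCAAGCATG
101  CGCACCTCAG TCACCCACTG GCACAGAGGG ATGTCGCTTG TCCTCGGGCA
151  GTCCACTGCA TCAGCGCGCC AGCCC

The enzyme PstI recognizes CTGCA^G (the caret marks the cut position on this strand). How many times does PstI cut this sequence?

0

No occurrence of CTGCAG is present in the sequence.
PstI does not cut: 0 sites.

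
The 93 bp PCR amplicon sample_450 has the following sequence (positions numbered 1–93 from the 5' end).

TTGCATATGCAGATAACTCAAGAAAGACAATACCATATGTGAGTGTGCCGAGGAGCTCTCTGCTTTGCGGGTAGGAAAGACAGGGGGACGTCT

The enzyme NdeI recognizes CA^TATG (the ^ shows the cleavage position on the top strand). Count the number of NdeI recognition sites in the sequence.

CATATG occurs starting at positions 4, 34.
NdeI cuts at 2 sites.

2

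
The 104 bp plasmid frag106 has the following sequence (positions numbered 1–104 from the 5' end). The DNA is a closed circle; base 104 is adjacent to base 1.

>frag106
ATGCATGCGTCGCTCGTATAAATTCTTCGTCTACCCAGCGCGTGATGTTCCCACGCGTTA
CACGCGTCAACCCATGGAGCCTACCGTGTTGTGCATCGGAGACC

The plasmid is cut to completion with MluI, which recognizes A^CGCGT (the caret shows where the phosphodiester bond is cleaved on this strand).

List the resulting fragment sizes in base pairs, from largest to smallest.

MluI sites (ACGCGT) start at positions 53, 62.
MluI cuts after the first base of each site, so after positions 53, 62.
Circular molecule, 2 cuts → 2 fragments:
  54–62 → 9 bp
  63–104 then 1–53 → 42 + 53 = 95 bp
Sorted largest to smallest: 95, 9 bp.

95, 9 bp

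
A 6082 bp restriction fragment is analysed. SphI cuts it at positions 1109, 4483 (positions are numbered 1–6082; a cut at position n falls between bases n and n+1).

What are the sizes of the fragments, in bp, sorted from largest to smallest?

3374, 1599, 1109 bp

Linear molecule, 2 cuts → 3 fragments:
  1109 − 0 = 1109 bp
  4483 − 1109 = 3374 bp
  6082 − 4483 = 1599 bp
Sorted largest to smallest: 3374, 1599, 1109 bp.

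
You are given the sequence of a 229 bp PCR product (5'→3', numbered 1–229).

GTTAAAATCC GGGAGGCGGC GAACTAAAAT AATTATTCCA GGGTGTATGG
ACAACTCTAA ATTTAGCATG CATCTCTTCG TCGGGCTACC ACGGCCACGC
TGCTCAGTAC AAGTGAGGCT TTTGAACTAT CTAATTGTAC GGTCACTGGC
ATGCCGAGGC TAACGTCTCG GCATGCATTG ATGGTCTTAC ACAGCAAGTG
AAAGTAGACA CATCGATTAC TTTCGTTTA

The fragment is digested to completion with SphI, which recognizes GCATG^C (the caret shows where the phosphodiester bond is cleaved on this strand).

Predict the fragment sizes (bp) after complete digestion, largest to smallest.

83, 70, 54, 22 bp

SphI sites (GCATGC) start at positions 66, 149, 171.
SphI cuts after base 5 of each site (before the last base), so after positions 70, 153, 175.
Linear molecule, 3 cuts → 4 fragments:
  1–70 → 70 bp
  71–153 → 83 bp
  154–175 → 22 bp
  176–229 → 54 bp
Sorted largest to smallest: 83, 70, 54, 22 bp.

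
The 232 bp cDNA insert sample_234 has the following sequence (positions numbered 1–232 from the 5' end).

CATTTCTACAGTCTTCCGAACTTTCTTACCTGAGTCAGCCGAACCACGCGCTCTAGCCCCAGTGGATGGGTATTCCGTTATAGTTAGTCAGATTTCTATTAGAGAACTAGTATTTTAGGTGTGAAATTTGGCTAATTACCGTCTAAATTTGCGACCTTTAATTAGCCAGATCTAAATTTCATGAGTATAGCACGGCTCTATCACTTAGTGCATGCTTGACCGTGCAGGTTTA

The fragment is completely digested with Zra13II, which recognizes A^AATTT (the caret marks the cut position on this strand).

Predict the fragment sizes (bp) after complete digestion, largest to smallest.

124, 58, 29, 21 bp

Zra13II sites (AAATTT) start at positions 124, 145, 174.
Zra13II cuts after the first base of each site, so after positions 124, 145, 174.
Linear molecule, 3 cuts → 4 fragments:
  1–124 → 124 bp
  125–145 → 21 bp
  146–174 → 29 bp
  175–232 → 58 bp
Sorted largest to smallest: 124, 58, 29, 21 bp.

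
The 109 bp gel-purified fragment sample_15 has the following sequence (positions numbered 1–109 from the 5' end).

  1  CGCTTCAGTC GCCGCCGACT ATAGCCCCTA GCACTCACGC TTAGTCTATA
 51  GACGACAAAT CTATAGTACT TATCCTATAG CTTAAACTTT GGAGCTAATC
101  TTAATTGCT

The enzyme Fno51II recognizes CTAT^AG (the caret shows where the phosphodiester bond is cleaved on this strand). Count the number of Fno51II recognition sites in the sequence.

4

CTATAG occurs starting at positions 19, 46, 61, 75.
Fno51II cuts at 4 sites.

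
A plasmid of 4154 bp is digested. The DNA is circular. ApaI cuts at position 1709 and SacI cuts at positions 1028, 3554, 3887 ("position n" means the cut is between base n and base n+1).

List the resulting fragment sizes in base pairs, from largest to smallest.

Combined cut positions (sorted): 1028, 1709, 3554, 3887.
Circular molecule, 4 cuts → 4 fragments:
  1709 − 1028 = 681 bp
  3554 − 1709 = 1845 bp
  3887 − 3554 = 333 bp
  wrap: 4154 − 3887 + 1028 = 1295 bp
Sorted largest to smallest: 1845, 1295, 681, 333 bp.

1845, 1295, 681, 333 bp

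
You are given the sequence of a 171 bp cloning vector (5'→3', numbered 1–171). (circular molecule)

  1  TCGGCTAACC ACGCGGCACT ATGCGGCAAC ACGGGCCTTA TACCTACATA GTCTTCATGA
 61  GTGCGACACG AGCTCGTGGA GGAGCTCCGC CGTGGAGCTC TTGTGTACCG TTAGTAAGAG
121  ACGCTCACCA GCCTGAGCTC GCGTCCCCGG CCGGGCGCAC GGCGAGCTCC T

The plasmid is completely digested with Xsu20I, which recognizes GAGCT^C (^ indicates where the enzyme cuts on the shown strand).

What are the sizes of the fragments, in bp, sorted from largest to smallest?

77, 40, 29, 13, 12 bp

Xsu20I sites (GAGCTC) start at positions 70, 82, 95, 135, 164.
Xsu20I cuts after base 5 of each site (before the last base), so after positions 74, 86, 99, 139, 168.
Circular molecule, 5 cuts → 5 fragments:
  75–86 → 12 bp
  87–99 → 13 bp
  100–139 → 40 bp
  140–168 → 29 bp
  169–171 then 1–74 → 3 + 74 = 77 bp
Sorted largest to smallest: 77, 40, 29, 13, 12 bp.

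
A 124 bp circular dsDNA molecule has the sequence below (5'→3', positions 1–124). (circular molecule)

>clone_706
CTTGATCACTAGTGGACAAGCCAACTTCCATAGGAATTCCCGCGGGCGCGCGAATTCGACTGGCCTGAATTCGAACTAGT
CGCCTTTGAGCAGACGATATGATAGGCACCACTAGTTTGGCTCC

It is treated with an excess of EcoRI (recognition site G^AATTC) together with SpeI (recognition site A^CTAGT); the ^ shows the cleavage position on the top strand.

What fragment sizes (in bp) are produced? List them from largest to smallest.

36, 26, 21, 18, 15, 8 bp

EcoRI sites (GAATTC) start at positions 34, 52, 67.
EcoRI cuts after the first base of each site, so after positions 34, 52, 67.
SpeI sites (ACTAGT) start at positions 8, 75, 111.
SpeI cuts after the first base of each site, so after positions 8, 75, 111.
Combined cut positions: 8, 34, 52, 67, 75, 111.
Circular molecule, 6 cuts → 6 fragments:
  9–34 → 26 bp
  35–52 → 18 bp
  53–67 → 15 bp
  68–75 → 8 bp
  76–111 → 36 bp
  112–124 then 1–8 → 13 + 8 = 21 bp
Sorted largest to smallest: 36, 26, 21, 18, 15, 8 bp.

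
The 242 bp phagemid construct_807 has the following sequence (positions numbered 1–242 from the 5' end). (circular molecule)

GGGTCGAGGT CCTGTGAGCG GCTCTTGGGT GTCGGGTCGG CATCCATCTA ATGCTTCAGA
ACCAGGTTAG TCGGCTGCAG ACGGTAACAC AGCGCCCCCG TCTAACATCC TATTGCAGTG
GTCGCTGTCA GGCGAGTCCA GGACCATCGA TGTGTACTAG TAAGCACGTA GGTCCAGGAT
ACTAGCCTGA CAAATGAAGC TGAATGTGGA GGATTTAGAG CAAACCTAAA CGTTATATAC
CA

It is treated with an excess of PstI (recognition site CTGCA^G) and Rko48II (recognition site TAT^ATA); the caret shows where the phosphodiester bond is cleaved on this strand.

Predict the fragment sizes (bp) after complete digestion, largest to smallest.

157, 85 bp

The PstI site (CTGCAG) starts at position 75.
PstI cuts after base 5 of each site (before the last base), so after position 79.
The Rko48II site (TATATA) starts at position 234.
Rko48II cuts after base 3 of each site, so after position 236.
Combined cut positions: 79, 236.
Circular molecule, 2 cuts → 2 fragments:
  80–236 → 157 bp
  237–242 then 1–79 → 6 + 79 = 85 bp
Sorted largest to smallest: 157, 85 bp.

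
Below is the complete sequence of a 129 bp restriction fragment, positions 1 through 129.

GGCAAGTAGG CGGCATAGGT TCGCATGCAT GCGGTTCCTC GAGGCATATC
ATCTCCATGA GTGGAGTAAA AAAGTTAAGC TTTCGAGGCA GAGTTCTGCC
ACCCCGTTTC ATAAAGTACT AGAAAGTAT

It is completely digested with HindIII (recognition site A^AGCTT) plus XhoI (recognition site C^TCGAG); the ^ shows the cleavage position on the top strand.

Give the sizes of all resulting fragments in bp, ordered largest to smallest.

The HindIII site (AAGCTT) starts at position 77.
HindIII cuts after the first base of each site, so after position 77.
The XhoI site (CTCGAG) starts at position 38.
XhoI cuts after the first base of each site, so after position 38.
Combined cut positions: 38, 77.
Linear molecule, 2 cuts → 3 fragments:
  1–38 → 38 bp
  39–77 → 39 bp
  78–129 → 52 bp
Sorted largest to smallest: 52, 39, 38 bp.

52, 39, 38 bp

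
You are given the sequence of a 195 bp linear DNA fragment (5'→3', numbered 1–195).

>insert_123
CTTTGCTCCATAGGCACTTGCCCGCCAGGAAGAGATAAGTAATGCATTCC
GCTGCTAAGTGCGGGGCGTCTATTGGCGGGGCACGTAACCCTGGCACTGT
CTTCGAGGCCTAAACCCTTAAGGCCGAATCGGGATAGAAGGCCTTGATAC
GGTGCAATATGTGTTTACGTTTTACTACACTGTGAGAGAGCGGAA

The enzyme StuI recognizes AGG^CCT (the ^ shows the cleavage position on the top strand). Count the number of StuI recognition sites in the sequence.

AGGCCT occurs starting at positions 106, 139.
StuI cuts at 2 sites.

2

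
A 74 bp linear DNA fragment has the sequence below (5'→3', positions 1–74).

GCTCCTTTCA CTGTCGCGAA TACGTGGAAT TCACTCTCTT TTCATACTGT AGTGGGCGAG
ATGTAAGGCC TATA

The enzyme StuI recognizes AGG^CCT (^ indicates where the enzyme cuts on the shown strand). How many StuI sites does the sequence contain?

1

AGGCCT occurs starting at position 66.
StuI cuts at 1 site.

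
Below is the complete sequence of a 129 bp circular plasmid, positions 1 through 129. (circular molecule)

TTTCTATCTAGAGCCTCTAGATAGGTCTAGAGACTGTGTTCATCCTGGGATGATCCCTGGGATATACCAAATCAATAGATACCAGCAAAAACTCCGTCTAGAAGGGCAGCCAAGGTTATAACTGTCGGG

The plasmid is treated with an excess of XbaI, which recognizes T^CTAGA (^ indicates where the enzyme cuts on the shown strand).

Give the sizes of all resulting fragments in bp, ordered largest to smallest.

XbaI sites (TCTAGA) start at positions 7, 16, 26, 97.
XbaI cuts after the first base of each site, so after positions 7, 16, 26, 97.
Circular molecule, 4 cuts → 4 fragments:
  8–16 → 9 bp
  17–26 → 10 bp
  27–97 → 71 bp
  98–129 then 1–7 → 32 + 7 = 39 bp
Sorted largest to smallest: 71, 39, 10, 9 bp.

71, 39, 10, 9 bp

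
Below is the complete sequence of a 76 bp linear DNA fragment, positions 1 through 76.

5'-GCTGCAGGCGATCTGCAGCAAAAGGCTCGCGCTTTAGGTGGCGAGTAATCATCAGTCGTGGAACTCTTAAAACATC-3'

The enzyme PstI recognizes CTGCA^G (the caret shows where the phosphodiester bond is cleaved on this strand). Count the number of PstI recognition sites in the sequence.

CTGCAG occurs starting at positions 2, 13.
PstI cuts at 2 sites.

2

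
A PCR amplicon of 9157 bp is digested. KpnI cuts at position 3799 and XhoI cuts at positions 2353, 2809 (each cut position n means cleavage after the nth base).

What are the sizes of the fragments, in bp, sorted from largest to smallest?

Combined cut positions (sorted): 2353, 2809, 3799.
Linear molecule, 3 cuts → 4 fragments:
  2353 − 0 = 2353 bp
  2809 − 2353 = 456 bp
  3799 − 2809 = 990 bp
  9157 − 3799 = 5358 bp
Sorted largest to smallest: 5358, 2353, 990, 456 bp.

5358, 2353, 990, 456 bp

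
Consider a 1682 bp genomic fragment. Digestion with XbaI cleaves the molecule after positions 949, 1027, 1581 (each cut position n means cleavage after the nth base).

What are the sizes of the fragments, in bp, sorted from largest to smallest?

Linear molecule, 3 cuts → 4 fragments:
  949 − 0 = 949 bp
  1027 − 949 = 78 bp
  1581 − 1027 = 554 bp
  1682 − 1581 = 101 bp
Sorted largest to smallest: 949, 554, 101, 78 bp.

949, 554, 101, 78 bp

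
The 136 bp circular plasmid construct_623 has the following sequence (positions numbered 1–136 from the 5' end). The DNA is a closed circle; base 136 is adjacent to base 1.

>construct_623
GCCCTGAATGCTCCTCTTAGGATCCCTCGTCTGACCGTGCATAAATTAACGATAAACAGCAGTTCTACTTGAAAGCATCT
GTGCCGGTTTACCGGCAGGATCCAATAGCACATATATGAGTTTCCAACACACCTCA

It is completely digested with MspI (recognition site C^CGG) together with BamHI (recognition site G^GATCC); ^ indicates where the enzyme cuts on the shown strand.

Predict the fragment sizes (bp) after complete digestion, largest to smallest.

MspI sites (CCGG) start at positions 84, 92.
MspI cuts after the first base of each site, so after positions 84, 92.
BamHI sites (GGATCC) start at positions 20, 98.
BamHI cuts after the first base of each site, so after positions 20, 98.
Combined cut positions: 20, 84, 92, 98.
Circular molecule, 4 cuts → 4 fragments:
  21–84 → 64 bp
  85–92 → 8 bp
  93–98 → 6 bp
  99–136 then 1–20 → 38 + 20 = 58 bp
Sorted largest to smallest: 64, 58, 8, 6 bp.

64, 58, 8, 6 bp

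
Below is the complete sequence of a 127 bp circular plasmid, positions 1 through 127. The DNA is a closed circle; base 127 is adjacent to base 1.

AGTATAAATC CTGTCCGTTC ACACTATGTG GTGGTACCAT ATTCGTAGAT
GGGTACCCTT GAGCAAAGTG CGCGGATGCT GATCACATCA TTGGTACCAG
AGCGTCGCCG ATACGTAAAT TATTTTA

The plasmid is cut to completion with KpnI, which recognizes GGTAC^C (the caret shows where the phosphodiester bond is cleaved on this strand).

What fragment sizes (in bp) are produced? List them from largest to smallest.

KpnI sites (GGTACC) start at positions 33, 52, 93.
KpnI cuts after base 5 of each site (before the last base), so after positions 37, 56, 97.
Circular molecule, 3 cuts → 3 fragments:
  38–56 → 19 bp
  57–97 → 41 bp
  98–127 then 1–37 → 30 + 37 = 67 bp
Sorted largest to smallest: 67, 41, 19 bp.

67, 41, 19 bp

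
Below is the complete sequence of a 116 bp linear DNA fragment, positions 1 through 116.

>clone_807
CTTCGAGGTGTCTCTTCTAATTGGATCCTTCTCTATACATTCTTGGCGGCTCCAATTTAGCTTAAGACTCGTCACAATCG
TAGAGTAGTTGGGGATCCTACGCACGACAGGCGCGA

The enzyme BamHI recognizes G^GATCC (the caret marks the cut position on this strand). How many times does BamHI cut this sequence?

2

GGATCC occurs starting at positions 23, 93.
BamHI cuts at 2 sites.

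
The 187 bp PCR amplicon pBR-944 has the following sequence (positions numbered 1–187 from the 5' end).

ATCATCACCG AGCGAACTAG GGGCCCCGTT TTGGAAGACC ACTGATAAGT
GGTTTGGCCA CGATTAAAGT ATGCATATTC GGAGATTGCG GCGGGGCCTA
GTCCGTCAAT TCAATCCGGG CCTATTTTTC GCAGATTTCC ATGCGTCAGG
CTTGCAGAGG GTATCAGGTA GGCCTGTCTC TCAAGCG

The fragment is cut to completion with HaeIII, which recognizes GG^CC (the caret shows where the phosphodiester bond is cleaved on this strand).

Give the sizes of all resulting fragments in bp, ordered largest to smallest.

HaeIII sites (GGCC) start at positions 22, 56, 95, 119, 171.
HaeIII cuts after base 2 of each site, so after positions 23, 57, 96, 120, 172.
Linear molecule, 5 cuts → 6 fragments:
  1–23 → 23 bp
  24–57 → 34 bp
  58–96 → 39 bp
  97–120 → 24 bp
  121–172 → 52 bp
  173–187 → 15 bp
Sorted largest to smallest: 52, 39, 34, 24, 23, 15 bp.

52, 39, 34, 24, 23, 15 bp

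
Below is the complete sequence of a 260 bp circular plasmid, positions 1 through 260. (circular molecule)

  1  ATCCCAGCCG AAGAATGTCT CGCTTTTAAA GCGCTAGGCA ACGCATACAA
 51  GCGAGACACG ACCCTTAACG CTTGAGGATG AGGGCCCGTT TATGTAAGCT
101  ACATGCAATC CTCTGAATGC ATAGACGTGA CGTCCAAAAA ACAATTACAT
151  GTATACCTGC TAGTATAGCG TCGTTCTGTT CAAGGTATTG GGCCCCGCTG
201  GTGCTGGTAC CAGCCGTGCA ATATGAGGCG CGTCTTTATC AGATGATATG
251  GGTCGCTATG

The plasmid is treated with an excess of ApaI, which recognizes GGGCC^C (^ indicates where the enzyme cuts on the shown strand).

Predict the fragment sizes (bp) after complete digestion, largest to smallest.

152, 108 bp

ApaI sites (GGGCCC) start at positions 82, 190.
ApaI cuts after base 5 of each site (before the last base), so after positions 86, 194.
Circular molecule, 2 cuts → 2 fragments:
  87–194 → 108 bp
  195–260 then 1–86 → 66 + 86 = 152 bp
Sorted largest to smallest: 152, 108 bp.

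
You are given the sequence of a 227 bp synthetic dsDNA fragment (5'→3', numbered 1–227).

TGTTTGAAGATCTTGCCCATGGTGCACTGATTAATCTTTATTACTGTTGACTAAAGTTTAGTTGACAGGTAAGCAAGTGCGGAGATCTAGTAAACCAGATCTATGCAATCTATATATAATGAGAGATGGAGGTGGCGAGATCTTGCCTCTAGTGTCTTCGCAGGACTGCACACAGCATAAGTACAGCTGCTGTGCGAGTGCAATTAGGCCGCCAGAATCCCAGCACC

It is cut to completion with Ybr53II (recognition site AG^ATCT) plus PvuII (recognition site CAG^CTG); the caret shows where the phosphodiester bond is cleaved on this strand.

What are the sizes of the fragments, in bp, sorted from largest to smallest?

Ybr53II sites (AGATCT) start at positions 8, 83, 97, 138.
Ybr53II cuts after base 2 of each site, so after positions 9, 84, 98, 139.
The PvuII site (CAGCTG) starts at position 184.
PvuII cuts after base 3 of each site, so after position 186.
Combined cut positions: 9, 84, 98, 139, 186.
Linear molecule, 5 cuts → 6 fragments:
  1–9 → 9 bp
  10–84 → 75 bp
  85–98 → 14 bp
  99–139 → 41 bp
  140–186 → 47 bp
  187–227 → 41 bp
Sorted largest to smallest: 75, 47, 41, 41, 14, 9 bp.

75, 47, 41, 41, 14, 9 bp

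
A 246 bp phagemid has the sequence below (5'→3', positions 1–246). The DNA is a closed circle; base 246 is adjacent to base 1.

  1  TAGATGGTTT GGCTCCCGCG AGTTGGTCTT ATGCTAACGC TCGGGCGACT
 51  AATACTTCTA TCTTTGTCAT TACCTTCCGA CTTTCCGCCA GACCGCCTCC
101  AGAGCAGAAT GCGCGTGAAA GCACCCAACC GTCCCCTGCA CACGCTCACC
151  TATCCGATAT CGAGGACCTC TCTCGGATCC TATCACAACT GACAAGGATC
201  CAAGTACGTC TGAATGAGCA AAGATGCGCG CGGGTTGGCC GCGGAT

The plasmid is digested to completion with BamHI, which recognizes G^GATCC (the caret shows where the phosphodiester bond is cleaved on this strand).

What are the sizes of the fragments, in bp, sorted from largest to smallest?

225, 21 bp

BamHI sites (GGATCC) start at positions 175, 196.
BamHI cuts after the first base of each site, so after positions 175, 196.
Circular molecule, 2 cuts → 2 fragments:
  176–196 → 21 bp
  197–246 then 1–175 → 50 + 175 = 225 bp
Sorted largest to smallest: 225, 21 bp.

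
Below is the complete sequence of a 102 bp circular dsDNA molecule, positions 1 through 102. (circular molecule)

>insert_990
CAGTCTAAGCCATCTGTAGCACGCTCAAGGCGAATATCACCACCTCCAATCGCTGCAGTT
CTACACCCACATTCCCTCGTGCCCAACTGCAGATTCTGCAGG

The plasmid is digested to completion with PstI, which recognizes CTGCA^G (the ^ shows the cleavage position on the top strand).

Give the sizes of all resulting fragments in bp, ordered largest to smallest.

PstI sites (CTGCAG) start at positions 53, 87, 96.
PstI cuts after base 5 of each site (before the last base), so after positions 57, 91, 100.
Circular molecule, 3 cuts → 3 fragments:
  58–91 → 34 bp
  92–100 → 9 bp
  101–102 then 1–57 → 2 + 57 = 59 bp
Sorted largest to smallest: 59, 34, 9 bp.

59, 34, 9 bp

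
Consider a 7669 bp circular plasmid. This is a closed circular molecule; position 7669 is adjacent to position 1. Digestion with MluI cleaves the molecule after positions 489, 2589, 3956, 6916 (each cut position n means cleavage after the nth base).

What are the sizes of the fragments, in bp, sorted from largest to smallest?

2960, 2100, 1367, 1242 bp

Circular molecule, 4 cuts → 4 fragments:
  2589 − 489 = 2100 bp
  3956 − 2589 = 1367 bp
  6916 − 3956 = 2960 bp
  wrap: 7669 − 6916 + 489 = 1242 bp
Sorted largest to smallest: 2960, 2100, 1367, 1242 bp.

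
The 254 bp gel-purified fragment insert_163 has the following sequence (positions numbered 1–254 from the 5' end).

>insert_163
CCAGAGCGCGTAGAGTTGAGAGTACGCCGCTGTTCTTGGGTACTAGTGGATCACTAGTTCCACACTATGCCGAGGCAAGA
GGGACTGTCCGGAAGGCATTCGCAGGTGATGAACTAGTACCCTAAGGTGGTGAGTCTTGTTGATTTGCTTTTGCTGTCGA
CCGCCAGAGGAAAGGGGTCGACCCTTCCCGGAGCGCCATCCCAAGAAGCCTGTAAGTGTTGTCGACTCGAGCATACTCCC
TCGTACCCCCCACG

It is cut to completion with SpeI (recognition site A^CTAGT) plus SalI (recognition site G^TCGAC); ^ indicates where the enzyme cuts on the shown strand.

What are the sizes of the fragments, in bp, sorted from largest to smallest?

60, 44, 43, 42, 33, 21, 11 bp

SpeI sites (ACTAGT) start at positions 42, 53, 113.
SpeI cuts after the first base of each site, so after positions 42, 53, 113.
SalI sites (GTCGAC) start at positions 156, 177, 221.
SalI cuts after the first base of each site, so after positions 156, 177, 221.
Combined cut positions: 42, 53, 113, 156, 177, 221.
Linear molecule, 6 cuts → 7 fragments:
  1–42 → 42 bp
  43–53 → 11 bp
  54–113 → 60 bp
  114–156 → 43 bp
  157–177 → 21 bp
  178–221 → 44 bp
  222–254 → 33 bp
Sorted largest to smallest: 60, 44, 43, 42, 33, 21, 11 bp.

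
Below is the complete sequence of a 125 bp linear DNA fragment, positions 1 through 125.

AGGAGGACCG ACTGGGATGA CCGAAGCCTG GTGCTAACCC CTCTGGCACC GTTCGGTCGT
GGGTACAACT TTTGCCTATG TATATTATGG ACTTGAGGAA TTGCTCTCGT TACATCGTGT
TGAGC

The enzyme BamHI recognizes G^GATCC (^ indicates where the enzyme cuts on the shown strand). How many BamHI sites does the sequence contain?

0

No occurrence of GGATCC is present in the sequence.
BamHI does not cut: 0 sites.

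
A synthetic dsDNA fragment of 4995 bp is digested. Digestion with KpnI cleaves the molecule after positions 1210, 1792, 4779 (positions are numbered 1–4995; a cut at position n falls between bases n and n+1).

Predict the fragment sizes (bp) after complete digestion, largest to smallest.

2987, 1210, 582, 216 bp

Linear molecule, 3 cuts → 4 fragments:
  1210 − 0 = 1210 bp
  1792 − 1210 = 582 bp
  4779 − 1792 = 2987 bp
  4995 − 4779 = 216 bp
Sorted largest to smallest: 2987, 1210, 582, 216 bp.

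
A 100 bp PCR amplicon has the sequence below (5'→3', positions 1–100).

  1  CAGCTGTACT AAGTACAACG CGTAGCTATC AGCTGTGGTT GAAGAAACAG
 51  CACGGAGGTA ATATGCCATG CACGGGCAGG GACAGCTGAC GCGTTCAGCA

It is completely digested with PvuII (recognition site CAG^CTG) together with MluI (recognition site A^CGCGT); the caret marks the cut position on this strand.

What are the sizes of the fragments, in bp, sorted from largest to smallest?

PvuII sites (CAGCTG) start at positions 1, 30, 83.
PvuII cuts after base 3 of each site, so after positions 3, 32, 85.
MluI sites (ACGCGT) start at positions 18, 89.
MluI cuts after the first base of each site, so after positions 18, 89.
Combined cut positions: 3, 18, 32, 85, 89.
Linear molecule, 5 cuts → 6 fragments:
  1–3 → 3 bp
  4–18 → 15 bp
  19–32 → 14 bp
  33–85 → 53 bp
  86–89 → 4 bp
  90–100 → 11 bp
Sorted largest to smallest: 53, 15, 14, 11, 4, 3 bp.

53, 15, 14, 11, 4, 3 bp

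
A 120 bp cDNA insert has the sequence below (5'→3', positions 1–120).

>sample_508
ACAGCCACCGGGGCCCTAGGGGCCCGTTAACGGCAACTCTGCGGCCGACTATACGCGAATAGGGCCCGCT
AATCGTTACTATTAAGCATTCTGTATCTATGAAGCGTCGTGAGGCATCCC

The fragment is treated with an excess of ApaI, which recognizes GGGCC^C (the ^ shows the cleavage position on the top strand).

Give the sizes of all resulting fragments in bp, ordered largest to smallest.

ApaI sites (GGGCCC) start at positions 11, 20, 62.
ApaI cuts after base 5 of each site (before the last base), so after positions 15, 24, 66.
Linear molecule, 3 cuts → 4 fragments:
  1–15 → 15 bp
  16–24 → 9 bp
  25–66 → 42 bp
  67–120 → 54 bp
Sorted largest to smallest: 54, 42, 15, 9 bp.

54, 42, 15, 9 bp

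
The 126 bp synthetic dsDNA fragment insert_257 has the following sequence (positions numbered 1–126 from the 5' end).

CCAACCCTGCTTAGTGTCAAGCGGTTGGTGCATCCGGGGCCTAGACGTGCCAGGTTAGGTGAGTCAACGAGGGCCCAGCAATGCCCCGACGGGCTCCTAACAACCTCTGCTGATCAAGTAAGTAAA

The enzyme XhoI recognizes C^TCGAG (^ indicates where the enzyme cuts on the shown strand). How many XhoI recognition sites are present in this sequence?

No occurrence of CTCGAG is present in the sequence.
XhoI does not cut: 0 sites.

0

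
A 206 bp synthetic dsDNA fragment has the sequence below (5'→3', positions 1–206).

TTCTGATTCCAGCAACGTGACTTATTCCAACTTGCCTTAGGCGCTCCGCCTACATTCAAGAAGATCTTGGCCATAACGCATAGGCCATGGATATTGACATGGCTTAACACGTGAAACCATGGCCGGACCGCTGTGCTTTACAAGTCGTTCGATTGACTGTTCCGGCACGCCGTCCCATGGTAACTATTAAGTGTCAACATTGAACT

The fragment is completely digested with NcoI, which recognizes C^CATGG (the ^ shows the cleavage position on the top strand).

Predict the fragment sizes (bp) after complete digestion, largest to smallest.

85, 58, 32, 31 bp

NcoI sites (CCATGG) start at positions 85, 117, 175.
NcoI cuts after the first base of each site, so after positions 85, 117, 175.
Linear molecule, 3 cuts → 4 fragments:
  1–85 → 85 bp
  86–117 → 32 bp
  118–175 → 58 bp
  176–206 → 31 bp
Sorted largest to smallest: 85, 58, 32, 31 bp.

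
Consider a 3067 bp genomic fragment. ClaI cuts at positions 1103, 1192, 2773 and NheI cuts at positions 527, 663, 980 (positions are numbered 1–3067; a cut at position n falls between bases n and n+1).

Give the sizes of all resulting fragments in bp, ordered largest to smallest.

Combined cut positions (sorted): 527, 663, 980, 1103, 1192, 2773.
Linear molecule, 6 cuts → 7 fragments:
  527 − 0 = 527 bp
  663 − 527 = 136 bp
  980 − 663 = 317 bp
  1103 − 980 = 123 bp
  1192 − 1103 = 89 bp
  2773 − 1192 = 1581 bp
  3067 − 2773 = 294 bp
Sorted largest to smallest: 1581, 527, 317, 294, 136, 123, 89 bp.

1581, 527, 317, 294, 136, 123, 89 bp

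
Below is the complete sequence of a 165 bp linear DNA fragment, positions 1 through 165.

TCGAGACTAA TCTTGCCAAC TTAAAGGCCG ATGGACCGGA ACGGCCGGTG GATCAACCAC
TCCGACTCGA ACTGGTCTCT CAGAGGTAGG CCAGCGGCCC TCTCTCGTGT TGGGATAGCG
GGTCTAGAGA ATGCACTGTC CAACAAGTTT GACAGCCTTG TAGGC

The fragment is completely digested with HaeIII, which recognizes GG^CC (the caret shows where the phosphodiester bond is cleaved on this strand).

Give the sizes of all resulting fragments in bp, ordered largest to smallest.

68, 46, 27, 17, 7 bp

HaeIII sites (GGCC) start at positions 26, 43, 89, 96.
HaeIII cuts after base 2 of each site, so after positions 27, 44, 90, 97.
Linear molecule, 4 cuts → 5 fragments:
  1–27 → 27 bp
  28–44 → 17 bp
  45–90 → 46 bp
  91–97 → 7 bp
  98–165 → 68 bp
Sorted largest to smallest: 68, 46, 27, 17, 7 bp.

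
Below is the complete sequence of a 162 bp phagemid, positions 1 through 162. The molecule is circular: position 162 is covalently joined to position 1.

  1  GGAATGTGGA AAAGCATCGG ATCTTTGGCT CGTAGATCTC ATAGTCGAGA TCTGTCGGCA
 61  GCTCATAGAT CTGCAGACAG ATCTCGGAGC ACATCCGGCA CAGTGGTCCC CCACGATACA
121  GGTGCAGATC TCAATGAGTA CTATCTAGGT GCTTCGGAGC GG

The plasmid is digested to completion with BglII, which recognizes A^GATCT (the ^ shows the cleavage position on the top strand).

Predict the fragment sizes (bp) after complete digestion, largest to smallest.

70, 47, 19, 14, 12 bp

BglII sites (AGATCT) start at positions 34, 48, 67, 79, 126.
BglII cuts after the first base of each site, so after positions 34, 48, 67, 79, 126.
Circular molecule, 5 cuts → 5 fragments:
  35–48 → 14 bp
  49–67 → 19 bp
  68–79 → 12 bp
  80–126 → 47 bp
  127–162 then 1–34 → 36 + 34 = 70 bp
Sorted largest to smallest: 70, 47, 19, 14, 12 bp.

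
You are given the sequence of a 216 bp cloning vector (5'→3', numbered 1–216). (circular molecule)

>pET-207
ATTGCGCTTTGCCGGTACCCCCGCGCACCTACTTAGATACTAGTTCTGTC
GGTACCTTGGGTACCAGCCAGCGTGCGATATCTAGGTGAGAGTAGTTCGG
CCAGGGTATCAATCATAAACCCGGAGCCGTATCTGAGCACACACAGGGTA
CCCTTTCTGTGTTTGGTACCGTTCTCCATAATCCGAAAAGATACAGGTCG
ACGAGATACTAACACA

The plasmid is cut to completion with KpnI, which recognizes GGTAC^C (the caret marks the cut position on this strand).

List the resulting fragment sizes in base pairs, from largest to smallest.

KpnI sites (GGTACC) start at positions 14, 51, 60, 147, 165.
KpnI cuts after base 5 of each site (before the last base), so after positions 18, 55, 64, 151, 169.
Circular molecule, 5 cuts → 5 fragments:
  19–55 → 37 bp
  56–64 → 9 bp
  65–151 → 87 bp
  152–169 → 18 bp
  170–216 then 1–18 → 47 + 18 = 65 bp
Sorted largest to smallest: 87, 65, 37, 18, 9 bp.

87, 65, 37, 18, 9 bp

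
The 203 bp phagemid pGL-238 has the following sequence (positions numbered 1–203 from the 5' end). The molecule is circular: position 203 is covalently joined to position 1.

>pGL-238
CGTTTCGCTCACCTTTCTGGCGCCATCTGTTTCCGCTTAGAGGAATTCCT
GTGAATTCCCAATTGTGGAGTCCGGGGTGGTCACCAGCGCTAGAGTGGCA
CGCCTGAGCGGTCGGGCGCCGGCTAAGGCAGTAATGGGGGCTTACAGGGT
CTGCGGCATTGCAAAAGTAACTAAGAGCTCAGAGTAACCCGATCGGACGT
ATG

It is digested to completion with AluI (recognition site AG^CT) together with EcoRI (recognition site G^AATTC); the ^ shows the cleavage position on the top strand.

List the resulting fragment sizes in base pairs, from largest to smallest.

The AluI site (AGCT) starts at position 176.
AluI cuts after base 2 of each site, so after position 177.
EcoRI sites (GAATTC) start at positions 43, 53.
EcoRI cuts after the first base of each site, so after positions 43, 53.
Combined cut positions: 43, 53, 177.
Circular molecule, 3 cuts → 3 fragments:
  44–53 → 10 bp
  54–177 → 124 bp
  178–203 then 1–43 → 26 + 43 = 69 bp
Sorted largest to smallest: 124, 69, 10 bp.

124, 69, 10 bp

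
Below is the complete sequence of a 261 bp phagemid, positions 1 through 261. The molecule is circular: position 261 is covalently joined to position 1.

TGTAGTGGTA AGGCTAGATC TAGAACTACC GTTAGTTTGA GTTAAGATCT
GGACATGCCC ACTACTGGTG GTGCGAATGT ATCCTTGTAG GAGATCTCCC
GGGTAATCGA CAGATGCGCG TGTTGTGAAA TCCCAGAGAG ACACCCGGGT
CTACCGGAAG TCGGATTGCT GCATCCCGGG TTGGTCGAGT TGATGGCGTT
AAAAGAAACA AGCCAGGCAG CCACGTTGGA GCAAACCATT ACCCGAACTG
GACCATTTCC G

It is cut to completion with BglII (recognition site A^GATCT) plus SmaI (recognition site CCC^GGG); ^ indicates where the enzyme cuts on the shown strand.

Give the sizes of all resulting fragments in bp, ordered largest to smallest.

BglII sites (AGATCT) start at positions 16, 45, 92.
BglII cuts after the first base of each site, so after positions 16, 45, 92.
SmaI sites (CCCGGG) start at positions 98, 144, 175.
SmaI cuts after base 3 of each site, so after positions 100, 146, 177.
Combined cut positions: 16, 45, 92, 100, 146, 177.
Circular molecule, 6 cuts → 6 fragments:
  17–45 → 29 bp
  46–92 → 47 bp
  93–100 → 8 bp
  101–146 → 46 bp
  147–177 → 31 bp
  178–261 then 1–16 → 84 + 16 = 100 bp
Sorted largest to smallest: 100, 47, 46, 31, 29, 8 bp.

100, 47, 46, 31, 29, 8 bp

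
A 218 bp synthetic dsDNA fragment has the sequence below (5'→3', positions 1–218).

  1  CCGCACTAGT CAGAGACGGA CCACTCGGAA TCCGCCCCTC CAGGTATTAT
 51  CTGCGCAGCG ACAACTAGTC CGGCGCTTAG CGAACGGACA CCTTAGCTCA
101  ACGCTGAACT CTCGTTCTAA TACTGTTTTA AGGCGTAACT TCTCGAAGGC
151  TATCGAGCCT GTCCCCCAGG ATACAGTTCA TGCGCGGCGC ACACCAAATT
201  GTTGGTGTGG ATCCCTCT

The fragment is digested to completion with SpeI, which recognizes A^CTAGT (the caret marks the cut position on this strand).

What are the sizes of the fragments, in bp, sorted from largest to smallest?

154, 59, 5 bp

SpeI sites (ACTAGT) start at positions 5, 64.
SpeI cuts after the first base of each site, so after positions 5, 64.
Linear molecule, 2 cuts → 3 fragments:
  1–5 → 5 bp
  6–64 → 59 bp
  65–218 → 154 bp
Sorted largest to smallest: 154, 59, 5 bp.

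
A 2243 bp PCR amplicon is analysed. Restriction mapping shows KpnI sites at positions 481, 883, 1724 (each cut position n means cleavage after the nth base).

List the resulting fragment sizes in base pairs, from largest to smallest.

Linear molecule, 3 cuts → 4 fragments:
  481 − 0 = 481 bp
  883 − 481 = 402 bp
  1724 − 883 = 841 bp
  2243 − 1724 = 519 bp
Sorted largest to smallest: 841, 519, 481, 402 bp.

841, 519, 481, 402 bp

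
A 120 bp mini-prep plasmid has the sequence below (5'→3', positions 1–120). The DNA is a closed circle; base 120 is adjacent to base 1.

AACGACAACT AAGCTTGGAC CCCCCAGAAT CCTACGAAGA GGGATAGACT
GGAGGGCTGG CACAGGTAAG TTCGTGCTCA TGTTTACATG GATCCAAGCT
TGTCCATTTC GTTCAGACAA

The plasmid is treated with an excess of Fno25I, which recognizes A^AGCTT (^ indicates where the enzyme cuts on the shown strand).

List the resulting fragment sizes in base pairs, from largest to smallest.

85, 35 bp

Fno25I sites (AAGCTT) start at positions 11, 96.
Fno25I cuts after the first base of each site, so after positions 11, 96.
Circular molecule, 2 cuts → 2 fragments:
  12–96 → 85 bp
  97–120 then 1–11 → 24 + 11 = 35 bp
Sorted largest to smallest: 85, 35 bp.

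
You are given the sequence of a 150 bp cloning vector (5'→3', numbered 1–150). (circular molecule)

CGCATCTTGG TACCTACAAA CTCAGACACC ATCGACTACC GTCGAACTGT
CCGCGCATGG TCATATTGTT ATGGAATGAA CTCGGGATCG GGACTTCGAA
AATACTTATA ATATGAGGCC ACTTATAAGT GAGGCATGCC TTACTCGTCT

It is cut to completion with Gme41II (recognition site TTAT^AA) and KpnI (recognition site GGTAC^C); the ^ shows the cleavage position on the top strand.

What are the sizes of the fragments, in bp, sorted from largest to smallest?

96, 37, 17 bp

Gme41II sites (TTATAA) start at positions 106, 123.
Gme41II cuts after base 4 of each site, so after positions 109, 126.
The KpnI site (GGTACC) starts at position 9.
KpnI cuts after base 5 of each site (before the last base), so after position 13.
Combined cut positions: 13, 109, 126.
Circular molecule, 3 cuts → 3 fragments:
  14–109 → 96 bp
  110–126 → 17 bp
  127–150 then 1–13 → 24 + 13 = 37 bp
Sorted largest to smallest: 96, 37, 17 bp.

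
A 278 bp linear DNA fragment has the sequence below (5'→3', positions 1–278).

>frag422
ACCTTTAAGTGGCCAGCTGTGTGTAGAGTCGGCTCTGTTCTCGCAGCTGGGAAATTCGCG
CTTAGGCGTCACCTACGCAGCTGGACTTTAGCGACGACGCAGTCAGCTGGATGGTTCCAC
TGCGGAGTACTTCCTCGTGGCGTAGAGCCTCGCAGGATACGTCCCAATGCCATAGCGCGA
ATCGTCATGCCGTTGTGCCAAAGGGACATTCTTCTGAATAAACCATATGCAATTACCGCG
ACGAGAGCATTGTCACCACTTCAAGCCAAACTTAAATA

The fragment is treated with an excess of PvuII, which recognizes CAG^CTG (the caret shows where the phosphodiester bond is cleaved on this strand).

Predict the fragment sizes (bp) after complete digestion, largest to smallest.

172, 34, 30, 26, 16 bp

PvuII sites (CAGCTG) start at positions 14, 44, 78, 104.
PvuII cuts after base 3 of each site, so after positions 16, 46, 80, 106.
Linear molecule, 4 cuts → 5 fragments:
  1–16 → 16 bp
  17–46 → 30 bp
  47–80 → 34 bp
  81–106 → 26 bp
  107–278 → 172 bp
Sorted largest to smallest: 172, 34, 30, 26, 16 bp.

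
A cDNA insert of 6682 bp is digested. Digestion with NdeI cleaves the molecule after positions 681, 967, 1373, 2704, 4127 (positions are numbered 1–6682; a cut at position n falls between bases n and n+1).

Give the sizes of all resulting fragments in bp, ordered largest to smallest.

2555, 1423, 1331, 681, 406, 286 bp

Linear molecule, 5 cuts → 6 fragments:
  681 − 0 = 681 bp
  967 − 681 = 286 bp
  1373 − 967 = 406 bp
  2704 − 1373 = 1331 bp
  4127 − 2704 = 1423 bp
  6682 − 4127 = 2555 bp
Sorted largest to smallest: 2555, 1423, 1331, 681, 406, 286 bp.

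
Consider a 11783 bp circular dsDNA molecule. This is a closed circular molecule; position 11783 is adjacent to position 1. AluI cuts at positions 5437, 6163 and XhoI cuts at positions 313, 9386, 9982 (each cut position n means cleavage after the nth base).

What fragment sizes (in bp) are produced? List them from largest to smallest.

Combined cut positions (sorted): 313, 5437, 6163, 9386, 9982.
Circular molecule, 5 cuts → 5 fragments:
  5437 − 313 = 5124 bp
  6163 − 5437 = 726 bp
  9386 − 6163 = 3223 bp
  9982 − 9386 = 596 bp
  wrap: 11783 − 9982 + 313 = 2114 bp
Sorted largest to smallest: 5124, 3223, 2114, 726, 596 bp.

5124, 3223, 2114, 726, 596 bp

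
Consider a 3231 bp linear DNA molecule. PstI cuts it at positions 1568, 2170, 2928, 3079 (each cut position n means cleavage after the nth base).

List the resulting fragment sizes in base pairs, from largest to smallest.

1568, 758, 602, 152, 151 bp

Linear molecule, 4 cuts → 5 fragments:
  1568 − 0 = 1568 bp
  2170 − 1568 = 602 bp
  2928 − 2170 = 758 bp
  3079 − 2928 = 151 bp
  3231 − 3079 = 152 bp
Sorted largest to smallest: 1568, 758, 602, 152, 151 bp.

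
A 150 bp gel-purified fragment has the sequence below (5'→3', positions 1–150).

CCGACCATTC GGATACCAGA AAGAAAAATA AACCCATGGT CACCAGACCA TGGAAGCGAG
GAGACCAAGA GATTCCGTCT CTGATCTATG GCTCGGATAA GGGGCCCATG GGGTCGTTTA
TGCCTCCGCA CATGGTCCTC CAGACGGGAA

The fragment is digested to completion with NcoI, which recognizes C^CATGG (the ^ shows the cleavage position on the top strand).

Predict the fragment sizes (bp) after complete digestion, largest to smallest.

NcoI sites (CCATGG) start at positions 34, 48, 106.
NcoI cuts after the first base of each site, so after positions 34, 48, 106.
Linear molecule, 3 cuts → 4 fragments:
  1–34 → 34 bp
  35–48 → 14 bp
  49–106 → 58 bp
  107–150 → 44 bp
Sorted largest to smallest: 58, 44, 34, 14 bp.

58, 44, 34, 14 bp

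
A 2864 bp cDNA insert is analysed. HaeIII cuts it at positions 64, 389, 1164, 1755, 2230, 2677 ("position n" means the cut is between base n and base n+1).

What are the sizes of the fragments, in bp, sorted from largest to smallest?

Linear molecule, 6 cuts → 7 fragments:
  64 − 0 = 64 bp
  389 − 64 = 325 bp
  1164 − 389 = 775 bp
  1755 − 1164 = 591 bp
  2230 − 1755 = 475 bp
  2677 − 2230 = 447 bp
  2864 − 2677 = 187 bp
Sorted largest to smallest: 775, 591, 475, 447, 325, 187, 64 bp.

775, 591, 475, 447, 325, 187, 64 bp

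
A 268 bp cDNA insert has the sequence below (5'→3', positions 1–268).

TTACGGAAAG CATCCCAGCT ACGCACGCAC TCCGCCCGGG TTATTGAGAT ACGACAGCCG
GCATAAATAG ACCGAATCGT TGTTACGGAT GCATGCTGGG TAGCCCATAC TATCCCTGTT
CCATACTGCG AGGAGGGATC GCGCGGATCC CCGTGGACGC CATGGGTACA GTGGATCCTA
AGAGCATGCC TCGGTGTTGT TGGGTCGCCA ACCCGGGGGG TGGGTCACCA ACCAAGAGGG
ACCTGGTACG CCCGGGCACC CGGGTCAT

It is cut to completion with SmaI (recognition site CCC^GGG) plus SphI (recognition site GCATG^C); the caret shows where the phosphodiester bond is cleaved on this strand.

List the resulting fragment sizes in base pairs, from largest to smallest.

93, 58, 39, 37, 26, 8, 7 bp

SmaI sites (CCCGGG) start at positions 35, 212, 251, 259.
SmaI cuts after base 3 of each site, so after positions 37, 214, 253, 261.
SphI sites (GCATGC) start at positions 91, 184.
SphI cuts after base 5 of each site (before the last base), so after positions 95, 188.
Combined cut positions: 37, 95, 188, 214, 253, 261.
Linear molecule, 6 cuts → 7 fragments:
  1–37 → 37 bp
  38–95 → 58 bp
  96–188 → 93 bp
  189–214 → 26 bp
  215–253 → 39 bp
  254–261 → 8 bp
  262–268 → 7 bp
Sorted largest to smallest: 93, 58, 39, 37, 26, 8, 7 bp.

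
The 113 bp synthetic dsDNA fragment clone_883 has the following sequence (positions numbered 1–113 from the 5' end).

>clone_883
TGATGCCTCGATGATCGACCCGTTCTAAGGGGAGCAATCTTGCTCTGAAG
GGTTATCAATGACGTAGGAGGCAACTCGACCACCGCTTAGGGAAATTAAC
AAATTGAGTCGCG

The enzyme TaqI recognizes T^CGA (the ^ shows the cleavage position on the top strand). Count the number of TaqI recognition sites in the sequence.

TCGA occurs starting at positions 8, 15, 76.
TaqI cuts at 3 sites.

3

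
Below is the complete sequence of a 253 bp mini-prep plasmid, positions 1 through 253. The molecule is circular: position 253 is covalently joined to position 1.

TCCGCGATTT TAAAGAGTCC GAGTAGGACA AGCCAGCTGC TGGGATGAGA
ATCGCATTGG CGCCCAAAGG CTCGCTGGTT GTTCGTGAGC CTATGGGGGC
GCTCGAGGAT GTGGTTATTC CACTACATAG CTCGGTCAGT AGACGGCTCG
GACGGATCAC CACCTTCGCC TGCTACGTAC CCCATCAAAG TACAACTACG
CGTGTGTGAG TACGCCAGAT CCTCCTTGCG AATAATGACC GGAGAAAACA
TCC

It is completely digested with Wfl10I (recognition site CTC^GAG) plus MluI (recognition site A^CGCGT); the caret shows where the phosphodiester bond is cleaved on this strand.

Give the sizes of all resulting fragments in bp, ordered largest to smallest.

The Wfl10I site (CTCGAG) starts at position 102.
Wfl10I cuts after base 3 of each site, so after position 104.
The MluI site (ACGCGT) starts at position 198.
MluI cuts after the first base of each site, so after position 198.
Combined cut positions: 104, 198.
Circular molecule, 2 cuts → 2 fragments:
  105–198 → 94 bp
  199–253 then 1–104 → 55 + 104 = 159 bp
Sorted largest to smallest: 159, 94 bp.

159, 94 bp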